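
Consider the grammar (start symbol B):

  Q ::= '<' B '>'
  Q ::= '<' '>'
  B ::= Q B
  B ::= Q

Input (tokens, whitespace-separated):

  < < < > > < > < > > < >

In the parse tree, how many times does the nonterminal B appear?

6

[B [Q < [B [Q < [B [Q < >]] >] [B [Q < >] [B [Q < >]]]] >] [B [Q < >]]]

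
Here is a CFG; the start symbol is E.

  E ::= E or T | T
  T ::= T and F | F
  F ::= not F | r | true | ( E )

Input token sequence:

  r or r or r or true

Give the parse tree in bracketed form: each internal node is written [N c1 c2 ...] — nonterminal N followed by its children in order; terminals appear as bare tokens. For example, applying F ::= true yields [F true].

[E [E [E [E [T [F r]]] or [T [F r]]] or [T [F r]]] or [T [F true]]]

E
E or T
E or T or T
E or T or T or T
T or T or T or T
F or T or T or T
r or T or T or T
r or F or T or T
r or r or T or T
r or r or F or T
r or r or r or T
r or r or r or F
r or r or r or true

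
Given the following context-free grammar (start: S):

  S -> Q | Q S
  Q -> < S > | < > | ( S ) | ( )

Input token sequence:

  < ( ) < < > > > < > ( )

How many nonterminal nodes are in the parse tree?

[S [Q < [S [Q ( )] [S [Q < [S [Q < >]] >]]] >] [S [Q < >] [S [Q ( )]]]]

12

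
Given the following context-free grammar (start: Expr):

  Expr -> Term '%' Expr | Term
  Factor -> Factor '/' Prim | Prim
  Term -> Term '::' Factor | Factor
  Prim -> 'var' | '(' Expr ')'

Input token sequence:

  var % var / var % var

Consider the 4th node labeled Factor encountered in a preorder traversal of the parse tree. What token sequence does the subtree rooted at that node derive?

[Expr [Term [Factor [Prim var]]] % [Expr [Term [Factor [Factor [Prim var]] / [Prim var]]] % [Expr [Term [Factor [Prim var]]]]]]

var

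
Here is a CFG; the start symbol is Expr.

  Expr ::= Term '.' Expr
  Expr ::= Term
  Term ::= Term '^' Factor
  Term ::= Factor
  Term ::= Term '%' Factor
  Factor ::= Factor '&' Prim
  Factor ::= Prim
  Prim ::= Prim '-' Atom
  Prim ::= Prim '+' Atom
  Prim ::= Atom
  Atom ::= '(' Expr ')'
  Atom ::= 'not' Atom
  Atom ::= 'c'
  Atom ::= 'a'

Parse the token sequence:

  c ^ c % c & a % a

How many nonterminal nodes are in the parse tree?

20

[Expr [Term [Term [Term [Term [Factor [Prim [Atom c]]]] ^ [Factor [Prim [Atom c]]]] % [Factor [Factor [Prim [Atom c]]] & [Prim [Atom a]]]] % [Factor [Prim [Atom a]]]]]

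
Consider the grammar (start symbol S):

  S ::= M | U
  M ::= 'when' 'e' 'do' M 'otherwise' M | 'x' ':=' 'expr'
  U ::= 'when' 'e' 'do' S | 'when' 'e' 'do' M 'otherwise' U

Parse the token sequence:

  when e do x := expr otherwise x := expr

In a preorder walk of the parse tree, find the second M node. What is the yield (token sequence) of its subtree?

x := expr

[S [M when e do [M x := expr] otherwise [M x := expr]]]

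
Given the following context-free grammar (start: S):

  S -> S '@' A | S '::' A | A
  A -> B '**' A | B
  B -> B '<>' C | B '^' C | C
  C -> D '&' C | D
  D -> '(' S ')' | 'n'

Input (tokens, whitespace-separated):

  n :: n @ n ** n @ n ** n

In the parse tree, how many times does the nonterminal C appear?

6

[S [S [S [S [A [B [C [D n]]]]] :: [A [B [C [D n]]]]] @ [A [B [C [D n]]] ** [A [B [C [D n]]]]]] @ [A [B [C [D n]]] ** [A [B [C [D n]]]]]]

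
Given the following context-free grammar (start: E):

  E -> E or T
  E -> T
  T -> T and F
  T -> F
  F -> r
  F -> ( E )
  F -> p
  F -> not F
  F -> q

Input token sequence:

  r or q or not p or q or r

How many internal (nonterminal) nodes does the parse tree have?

[E [E [E [E [E [T [F r]]] or [T [F q]]] or [T [F not [F p]]]] or [T [F q]]] or [T [F r]]]

16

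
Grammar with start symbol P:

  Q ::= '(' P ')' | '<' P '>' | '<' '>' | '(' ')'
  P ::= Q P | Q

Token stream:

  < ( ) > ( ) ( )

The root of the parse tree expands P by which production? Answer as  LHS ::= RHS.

P ::= Q P

[P [Q < [P [Q ( )]] >] [P [Q ( )] [P [Q ( )]]]]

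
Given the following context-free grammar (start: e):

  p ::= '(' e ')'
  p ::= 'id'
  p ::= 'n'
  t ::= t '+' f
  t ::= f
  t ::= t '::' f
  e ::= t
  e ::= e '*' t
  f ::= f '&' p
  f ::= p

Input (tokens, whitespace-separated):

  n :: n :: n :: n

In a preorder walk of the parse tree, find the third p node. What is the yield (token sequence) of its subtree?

n

[e [t [t [t [t [f [p n]]] :: [f [p n]]] :: [f [p n]]] :: [f [p n]]]]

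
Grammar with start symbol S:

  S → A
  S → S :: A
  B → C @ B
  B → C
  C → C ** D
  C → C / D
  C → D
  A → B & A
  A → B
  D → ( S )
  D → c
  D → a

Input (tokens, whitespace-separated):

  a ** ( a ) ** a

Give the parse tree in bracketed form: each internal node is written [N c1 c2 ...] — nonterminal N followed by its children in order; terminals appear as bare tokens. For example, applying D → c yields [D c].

[S [A [B [C [C [C [D a]] ** [D ( [S [A [B [C [D a]]]]] )]] ** [D a]]]]]

S
A
B
C
C ** D
C ** D ** D
D ** D ** D
a ** D ** D
a ** ( S ) ** D
a ** ( A ) ** D
a ** ( B ) ** D
a ** ( C ) ** D
a ** ( D ) ** D
a ** ( a ) ** D
a ** ( a ) ** a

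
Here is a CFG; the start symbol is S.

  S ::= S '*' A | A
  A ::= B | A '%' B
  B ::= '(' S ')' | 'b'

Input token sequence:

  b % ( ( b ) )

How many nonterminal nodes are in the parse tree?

11

[S [A [A [B b]] % [B ( [S [A [B ( [S [A [B b]]] )]]] )]]]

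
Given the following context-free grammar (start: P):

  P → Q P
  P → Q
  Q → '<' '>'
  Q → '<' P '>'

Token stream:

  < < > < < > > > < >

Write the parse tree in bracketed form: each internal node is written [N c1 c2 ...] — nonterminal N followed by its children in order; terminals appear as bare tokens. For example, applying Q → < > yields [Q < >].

[P [Q < [P [Q < >] [P [Q < [P [Q < >]] >]]] >] [P [Q < >]]]

P
Q P
< P > P
< Q P > P
< < > P > P
< < > Q > P
< < > < P > > P
< < > < Q > > P
< < > < < > > > P
< < > < < > > > Q
< < > < < > > > < >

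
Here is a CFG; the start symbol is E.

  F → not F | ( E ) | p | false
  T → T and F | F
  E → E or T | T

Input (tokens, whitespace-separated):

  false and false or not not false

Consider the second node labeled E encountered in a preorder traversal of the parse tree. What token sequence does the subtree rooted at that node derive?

false and false

[E [E [T [T [F false]] and [F false]]] or [T [F not [F not [F false]]]]]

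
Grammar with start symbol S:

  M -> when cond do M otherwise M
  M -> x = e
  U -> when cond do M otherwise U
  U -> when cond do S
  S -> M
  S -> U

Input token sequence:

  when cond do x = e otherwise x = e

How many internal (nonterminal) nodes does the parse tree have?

4

[S [M when cond do [M x = e] otherwise [M x = e]]]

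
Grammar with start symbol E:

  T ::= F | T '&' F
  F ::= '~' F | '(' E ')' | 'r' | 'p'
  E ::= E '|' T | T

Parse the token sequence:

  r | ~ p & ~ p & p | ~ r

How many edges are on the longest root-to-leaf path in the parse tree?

7

[E [E [E [T [F r]]] | [T [T [T [F ~ [F p]]] & [F ~ [F p]]] & [F p]]] | [T [F ~ [F r]]]]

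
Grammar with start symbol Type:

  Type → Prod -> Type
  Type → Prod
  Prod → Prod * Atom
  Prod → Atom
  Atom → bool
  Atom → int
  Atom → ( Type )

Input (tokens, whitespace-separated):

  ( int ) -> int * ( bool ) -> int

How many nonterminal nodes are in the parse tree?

17

[Type [Prod [Atom ( [Type [Prod [Atom int]]] )]] -> [Type [Prod [Prod [Atom int]] * [Atom ( [Type [Prod [Atom bool]]] )]] -> [Type [Prod [Atom int]]]]]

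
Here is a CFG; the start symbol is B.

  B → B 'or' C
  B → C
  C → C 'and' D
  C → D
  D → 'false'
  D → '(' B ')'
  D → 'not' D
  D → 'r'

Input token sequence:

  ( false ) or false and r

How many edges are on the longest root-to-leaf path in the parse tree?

7

[B [B [C [D ( [B [C [D false]]] )]]] or [C [C [D false]] and [D r]]]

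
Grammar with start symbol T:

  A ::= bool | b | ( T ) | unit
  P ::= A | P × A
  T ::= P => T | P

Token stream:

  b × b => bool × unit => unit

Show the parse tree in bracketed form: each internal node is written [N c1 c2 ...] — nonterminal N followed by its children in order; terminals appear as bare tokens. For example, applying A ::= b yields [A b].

[T [P [P [A b]] × [A b]] => [T [P [P [A bool]] × [A unit]] => [T [P [A unit]]]]]

T
P => T
P × A => T
A × A => T
b × A => T
b × b => T
b × b => P => T
b × b => P × A => T
b × b => A × A => T
b × b => bool × A => T
b × b => bool × unit => T
b × b => bool × unit => P
b × b => bool × unit => A
b × b => bool × unit => unit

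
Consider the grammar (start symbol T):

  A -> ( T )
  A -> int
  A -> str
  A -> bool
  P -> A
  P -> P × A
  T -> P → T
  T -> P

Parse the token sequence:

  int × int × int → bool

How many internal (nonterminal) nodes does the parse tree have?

[T [P [P [P [A int]] × [A int]] × [A int]] → [T [P [A bool]]]]

10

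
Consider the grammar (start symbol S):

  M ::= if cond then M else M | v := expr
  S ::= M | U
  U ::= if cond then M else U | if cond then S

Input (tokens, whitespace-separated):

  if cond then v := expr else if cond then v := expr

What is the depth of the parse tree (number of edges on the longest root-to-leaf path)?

5

[S [U if cond then [M v := expr] else [U if cond then [S [M v := expr]]]]]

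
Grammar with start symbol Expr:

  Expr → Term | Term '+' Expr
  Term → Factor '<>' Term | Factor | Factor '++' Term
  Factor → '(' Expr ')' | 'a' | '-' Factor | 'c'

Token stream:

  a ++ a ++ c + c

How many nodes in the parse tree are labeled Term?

4

[Expr [Term [Factor a] ++ [Term [Factor a] ++ [Term [Factor c]]]] + [Expr [Term [Factor c]]]]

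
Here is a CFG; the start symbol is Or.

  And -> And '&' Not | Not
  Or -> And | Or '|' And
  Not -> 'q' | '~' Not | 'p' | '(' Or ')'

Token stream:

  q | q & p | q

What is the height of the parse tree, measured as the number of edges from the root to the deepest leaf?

5

[Or [Or [Or [And [Not q]]] | [And [And [Not q]] & [Not p]]] | [And [Not q]]]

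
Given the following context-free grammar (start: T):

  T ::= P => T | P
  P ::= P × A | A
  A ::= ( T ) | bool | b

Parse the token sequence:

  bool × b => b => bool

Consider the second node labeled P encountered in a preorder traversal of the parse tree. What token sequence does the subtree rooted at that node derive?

bool

[T [P [P [A bool]] × [A b]] => [T [P [A b]] => [T [P [A bool]]]]]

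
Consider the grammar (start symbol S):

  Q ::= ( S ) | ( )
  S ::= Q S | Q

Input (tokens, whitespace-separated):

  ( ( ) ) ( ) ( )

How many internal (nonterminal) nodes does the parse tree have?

8

[S [Q ( [S [Q ( )]] )] [S [Q ( )] [S [Q ( )]]]]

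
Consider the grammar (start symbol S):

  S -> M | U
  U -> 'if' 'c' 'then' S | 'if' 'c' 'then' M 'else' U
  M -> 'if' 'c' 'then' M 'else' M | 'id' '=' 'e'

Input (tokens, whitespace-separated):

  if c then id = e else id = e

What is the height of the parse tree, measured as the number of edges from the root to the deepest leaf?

3

[S [M if c then [M id = e] else [M id = e]]]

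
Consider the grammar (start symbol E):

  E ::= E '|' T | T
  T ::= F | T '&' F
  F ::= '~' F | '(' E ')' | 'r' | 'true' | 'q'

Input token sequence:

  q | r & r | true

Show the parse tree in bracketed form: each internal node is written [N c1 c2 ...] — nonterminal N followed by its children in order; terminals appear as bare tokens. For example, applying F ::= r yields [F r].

[E [E [E [T [F q]]] | [T [T [F r]] & [F r]]] | [T [F true]]]

E
E | T
E | T | T
T | T | T
F | T | T
q | T | T
q | T & F | T
q | F & F | T
q | r & F | T
q | r & r | T
q | r & r | F
q | r & r | true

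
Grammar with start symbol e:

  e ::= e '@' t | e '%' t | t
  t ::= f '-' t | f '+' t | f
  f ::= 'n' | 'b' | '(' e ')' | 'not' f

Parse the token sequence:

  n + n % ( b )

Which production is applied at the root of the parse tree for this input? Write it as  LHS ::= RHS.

e ::= e '%' t

[e [e [t [f n] + [t [f n]]]] % [t [f ( [e [t [f b]]] )]]]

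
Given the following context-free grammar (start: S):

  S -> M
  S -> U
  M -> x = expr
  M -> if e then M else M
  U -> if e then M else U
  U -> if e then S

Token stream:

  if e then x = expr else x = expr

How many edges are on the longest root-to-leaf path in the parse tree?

[S [M if e then [M x = expr] else [M x = expr]]]

3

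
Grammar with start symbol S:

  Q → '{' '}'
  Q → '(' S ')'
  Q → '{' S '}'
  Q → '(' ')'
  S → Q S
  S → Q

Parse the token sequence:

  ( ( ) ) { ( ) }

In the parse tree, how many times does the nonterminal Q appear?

4

[S [Q ( [S [Q ( )]] )] [S [Q { [S [Q ( )]] }]]]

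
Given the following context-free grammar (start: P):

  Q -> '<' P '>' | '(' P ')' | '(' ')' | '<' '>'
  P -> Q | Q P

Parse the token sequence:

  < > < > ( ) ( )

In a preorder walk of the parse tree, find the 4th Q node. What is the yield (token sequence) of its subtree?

( )

[P [Q < >] [P [Q < >] [P [Q ( )] [P [Q ( )]]]]]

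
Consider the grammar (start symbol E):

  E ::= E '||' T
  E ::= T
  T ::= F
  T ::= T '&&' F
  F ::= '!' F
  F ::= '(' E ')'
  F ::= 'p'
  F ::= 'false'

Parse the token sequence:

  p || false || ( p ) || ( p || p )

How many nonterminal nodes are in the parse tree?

21

[E [E [E [E [T [F p]]] || [T [F false]]] || [T [F ( [E [T [F p]]] )]]] || [T [F ( [E [E [T [F p]]] || [T [F p]]] )]]]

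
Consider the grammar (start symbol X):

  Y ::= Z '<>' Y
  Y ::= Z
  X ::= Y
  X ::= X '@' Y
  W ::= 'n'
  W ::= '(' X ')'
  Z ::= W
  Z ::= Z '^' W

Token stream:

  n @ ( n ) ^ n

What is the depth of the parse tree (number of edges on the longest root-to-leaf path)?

[X [X [Y [Z [W n]]]] @ [Y [Z [Z [W ( [X [Y [Z [W n]]]] )]] ^ [W n]]]]

9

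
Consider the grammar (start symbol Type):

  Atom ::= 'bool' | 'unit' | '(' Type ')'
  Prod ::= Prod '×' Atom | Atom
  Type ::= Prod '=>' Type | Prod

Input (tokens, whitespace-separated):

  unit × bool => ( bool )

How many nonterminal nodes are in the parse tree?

[Type [Prod [Prod [Atom unit]] × [Atom bool]] => [Type [Prod [Atom ( [Type [Prod [Atom bool]]] )]]]]

11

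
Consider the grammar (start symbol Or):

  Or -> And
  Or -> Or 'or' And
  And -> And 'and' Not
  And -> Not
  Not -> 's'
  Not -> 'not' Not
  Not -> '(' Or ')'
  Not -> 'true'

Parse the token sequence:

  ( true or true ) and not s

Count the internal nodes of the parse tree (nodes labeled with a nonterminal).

[Or [And [And [Not ( [Or [Or [And [Not true]]] or [And [Not true]]] )]] and [Not not [Not s]]]]

12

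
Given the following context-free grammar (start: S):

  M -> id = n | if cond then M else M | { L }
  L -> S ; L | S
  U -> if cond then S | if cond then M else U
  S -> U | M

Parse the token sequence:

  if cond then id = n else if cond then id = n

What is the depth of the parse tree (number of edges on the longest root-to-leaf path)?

5

[S [U if cond then [M id = n] else [U if cond then [S [M id = n]]]]]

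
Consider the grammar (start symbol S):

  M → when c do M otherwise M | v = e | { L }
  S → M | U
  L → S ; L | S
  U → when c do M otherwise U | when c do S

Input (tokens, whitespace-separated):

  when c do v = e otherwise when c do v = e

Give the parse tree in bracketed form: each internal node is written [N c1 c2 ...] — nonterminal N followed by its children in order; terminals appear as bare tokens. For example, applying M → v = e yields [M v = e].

[S [U when c do [M v = e] otherwise [U when c do [S [M v = e]]]]]

S
U
when c do M otherwise U
when c do v = e otherwise U
when c do v = e otherwise when c do S
when c do v = e otherwise when c do M
when c do v = e otherwise when c do v = e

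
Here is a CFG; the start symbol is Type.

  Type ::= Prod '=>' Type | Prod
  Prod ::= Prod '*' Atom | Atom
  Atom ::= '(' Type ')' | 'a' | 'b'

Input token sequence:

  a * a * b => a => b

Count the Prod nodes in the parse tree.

[Type [Prod [Prod [Prod [Atom a]] * [Atom a]] * [Atom b]] => [Type [Prod [Atom a]] => [Type [Prod [Atom b]]]]]

5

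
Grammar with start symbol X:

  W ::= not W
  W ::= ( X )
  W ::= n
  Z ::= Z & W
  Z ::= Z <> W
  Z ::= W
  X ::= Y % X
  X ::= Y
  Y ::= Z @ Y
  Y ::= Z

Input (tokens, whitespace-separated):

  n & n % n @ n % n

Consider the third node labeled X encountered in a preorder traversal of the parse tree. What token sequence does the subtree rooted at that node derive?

[X [Y [Z [Z [W n]] & [W n]]] % [X [Y [Z [W n]] @ [Y [Z [W n]]]] % [X [Y [Z [W n]]]]]]

n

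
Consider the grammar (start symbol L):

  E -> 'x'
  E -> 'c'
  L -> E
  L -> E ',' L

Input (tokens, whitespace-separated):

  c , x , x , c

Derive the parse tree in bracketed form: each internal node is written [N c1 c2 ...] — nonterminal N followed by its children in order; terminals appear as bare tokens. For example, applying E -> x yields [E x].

[L [E c] , [L [E x] , [L [E x] , [L [E c]]]]]

L
E , L
c , L
c , E , L
c , x , L
c , x , E , L
c , x , x , L
c , x , x , E
c , x , x , c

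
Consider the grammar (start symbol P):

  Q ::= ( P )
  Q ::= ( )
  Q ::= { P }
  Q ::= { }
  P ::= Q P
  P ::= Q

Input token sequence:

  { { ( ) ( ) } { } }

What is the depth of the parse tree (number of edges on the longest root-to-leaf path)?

[P [Q { [P [Q { [P [Q ( )] [P [Q ( )]]] }] [P [Q { }]]] }]]

7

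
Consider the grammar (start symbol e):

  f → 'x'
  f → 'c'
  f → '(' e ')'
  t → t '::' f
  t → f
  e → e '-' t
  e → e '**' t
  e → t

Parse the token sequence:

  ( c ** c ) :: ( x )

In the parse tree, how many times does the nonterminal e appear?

[e [t [t [f ( [e [e [t [f c]]] ** [t [f c]]] )]] :: [f ( [e [t [f x]]] )]]]

4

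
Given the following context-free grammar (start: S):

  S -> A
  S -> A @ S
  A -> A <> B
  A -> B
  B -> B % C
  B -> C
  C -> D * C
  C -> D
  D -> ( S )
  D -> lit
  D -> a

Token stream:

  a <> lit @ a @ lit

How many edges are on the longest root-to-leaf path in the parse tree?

7

[S [A [A [B [C [D a]]]] <> [B [C [D lit]]]] @ [S [A [B [C [D a]]]] @ [S [A [B [C [D lit]]]]]]]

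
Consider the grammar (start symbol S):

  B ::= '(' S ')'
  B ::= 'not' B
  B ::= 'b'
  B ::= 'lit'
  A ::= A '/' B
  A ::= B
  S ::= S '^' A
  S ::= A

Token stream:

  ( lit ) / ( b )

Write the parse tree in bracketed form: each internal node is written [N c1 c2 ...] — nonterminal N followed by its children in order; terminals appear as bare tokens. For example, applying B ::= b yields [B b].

S
A
A / B
B / B
( S ) / B
( A ) / B
( B ) / B
( lit ) / B
( lit ) / ( S )
( lit ) / ( A )
( lit ) / ( B )
( lit ) / ( b )

[S [A [A [B ( [S [A [B lit]]] )]] / [B ( [S [A [B b]]] )]]]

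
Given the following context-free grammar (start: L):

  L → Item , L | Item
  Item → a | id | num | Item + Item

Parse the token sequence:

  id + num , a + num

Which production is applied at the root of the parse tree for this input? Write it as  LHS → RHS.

L → Item , L

[L [Item [Item id] + [Item num]] , [L [Item [Item a] + [Item num]]]]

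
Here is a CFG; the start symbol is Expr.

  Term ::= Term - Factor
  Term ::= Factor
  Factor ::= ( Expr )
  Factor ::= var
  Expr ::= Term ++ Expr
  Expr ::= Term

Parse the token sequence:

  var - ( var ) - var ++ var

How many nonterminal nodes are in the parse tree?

[Expr [Term [Term [Term [Factor var]] - [Factor ( [Expr [Term [Factor var]]] )]] - [Factor var]] ++ [Expr [Term [Factor var]]]]

13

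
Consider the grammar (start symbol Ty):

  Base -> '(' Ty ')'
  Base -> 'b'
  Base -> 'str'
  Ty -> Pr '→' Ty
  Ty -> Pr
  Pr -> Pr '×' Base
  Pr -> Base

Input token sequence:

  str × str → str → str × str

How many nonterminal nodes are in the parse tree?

[Ty [Pr [Pr [Base str]] × [Base str]] → [Ty [Pr [Base str]] → [Ty [Pr [Pr [Base str]] × [Base str]]]]]

13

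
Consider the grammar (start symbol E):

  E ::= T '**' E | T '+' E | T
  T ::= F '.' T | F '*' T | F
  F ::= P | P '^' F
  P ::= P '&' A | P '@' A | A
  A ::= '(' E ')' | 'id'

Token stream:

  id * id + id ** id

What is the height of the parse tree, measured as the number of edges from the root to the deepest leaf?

7

[E [T [F [P [A id]]] * [T [F [P [A id]]]]] + [E [T [F [P [A id]]]] ** [E [T [F [P [A id]]]]]]]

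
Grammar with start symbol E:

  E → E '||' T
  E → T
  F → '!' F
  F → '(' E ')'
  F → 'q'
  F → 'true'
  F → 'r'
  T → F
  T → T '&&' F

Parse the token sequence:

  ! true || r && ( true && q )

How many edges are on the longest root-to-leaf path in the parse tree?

[E [E [T [F ! [F true]]]] || [T [T [F r]] && [F ( [E [T [T [F true]] && [F q]]] )]]]

7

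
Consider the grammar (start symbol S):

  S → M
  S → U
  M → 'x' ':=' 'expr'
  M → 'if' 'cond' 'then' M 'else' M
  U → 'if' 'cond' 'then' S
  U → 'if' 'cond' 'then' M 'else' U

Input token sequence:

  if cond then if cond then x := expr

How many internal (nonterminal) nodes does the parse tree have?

[S [U if cond then [S [U if cond then [S [M x := expr]]]]]]

6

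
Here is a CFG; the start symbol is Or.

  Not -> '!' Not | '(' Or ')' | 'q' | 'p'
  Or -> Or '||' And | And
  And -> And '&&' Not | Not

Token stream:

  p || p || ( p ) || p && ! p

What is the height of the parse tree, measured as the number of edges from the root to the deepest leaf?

[Or [Or [Or [Or [And [Not p]]] || [And [Not p]]] || [And [Not ( [Or [And [Not p]]] )]]] || [And [And [Not p]] && [Not ! [Not p]]]]

7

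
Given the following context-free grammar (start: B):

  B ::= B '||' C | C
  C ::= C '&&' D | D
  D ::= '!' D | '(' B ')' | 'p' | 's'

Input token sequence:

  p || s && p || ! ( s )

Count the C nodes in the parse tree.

5

[B [B [B [C [D p]]] || [C [C [D s]] && [D p]]] || [C [D ! [D ( [B [C [D s]]] )]]]]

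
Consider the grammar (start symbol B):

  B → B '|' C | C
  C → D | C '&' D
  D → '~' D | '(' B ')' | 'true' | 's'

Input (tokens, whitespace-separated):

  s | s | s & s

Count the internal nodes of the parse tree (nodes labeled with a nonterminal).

[B [B [B [C [D s]]] | [C [D s]]] | [C [C [D s]] & [D s]]]

11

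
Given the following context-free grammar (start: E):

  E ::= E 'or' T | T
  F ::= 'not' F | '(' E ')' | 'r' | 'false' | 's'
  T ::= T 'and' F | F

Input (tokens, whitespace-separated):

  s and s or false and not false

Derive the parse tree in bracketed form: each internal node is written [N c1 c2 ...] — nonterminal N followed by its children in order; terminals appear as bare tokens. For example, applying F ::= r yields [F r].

[E [E [T [T [F s]] and [F s]]] or [T [T [F false]] and [F not [F false]]]]

E
E or T
T or T
T and F or T
F and F or T
s and F or T
s and s or T
s and s or T and F
s and s or F and F
s and s or false and F
s and s or false and not F
s and s or false and not false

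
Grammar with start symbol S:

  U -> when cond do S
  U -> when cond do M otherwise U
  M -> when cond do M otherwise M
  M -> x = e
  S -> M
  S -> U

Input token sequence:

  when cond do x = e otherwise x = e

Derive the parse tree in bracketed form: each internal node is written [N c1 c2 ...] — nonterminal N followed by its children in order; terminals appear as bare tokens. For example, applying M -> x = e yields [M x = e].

[S [M when cond do [M x = e] otherwise [M x = e]]]

S
M
when cond do M otherwise M
when cond do x = e otherwise M
when cond do x = e otherwise x = e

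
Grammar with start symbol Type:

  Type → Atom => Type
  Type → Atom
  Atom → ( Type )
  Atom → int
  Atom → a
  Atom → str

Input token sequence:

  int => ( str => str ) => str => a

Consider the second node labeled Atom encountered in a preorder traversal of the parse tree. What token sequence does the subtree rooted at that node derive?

[Type [Atom int] => [Type [Atom ( [Type [Atom str] => [Type [Atom str]]] )] => [Type [Atom str] => [Type [Atom a]]]]]

( str => str )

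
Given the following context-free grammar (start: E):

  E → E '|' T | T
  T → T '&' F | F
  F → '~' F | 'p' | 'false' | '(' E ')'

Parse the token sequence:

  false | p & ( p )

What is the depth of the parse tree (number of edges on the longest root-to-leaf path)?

6

[E [E [T [F false]]] | [T [T [F p]] & [F ( [E [T [F p]]] )]]]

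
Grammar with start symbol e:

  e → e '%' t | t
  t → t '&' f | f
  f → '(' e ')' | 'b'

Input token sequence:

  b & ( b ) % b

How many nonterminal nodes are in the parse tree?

11

[e [e [t [t [f b]] & [f ( [e [t [f b]]] )]]] % [t [f b]]]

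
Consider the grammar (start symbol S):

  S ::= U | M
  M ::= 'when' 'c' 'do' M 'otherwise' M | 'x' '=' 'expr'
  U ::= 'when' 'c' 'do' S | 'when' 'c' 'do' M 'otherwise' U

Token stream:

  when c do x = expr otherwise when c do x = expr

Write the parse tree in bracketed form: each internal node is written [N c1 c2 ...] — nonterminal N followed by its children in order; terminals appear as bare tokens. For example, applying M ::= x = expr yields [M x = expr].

[S [U when c do [M x = expr] otherwise [U when c do [S [M x = expr]]]]]

S
U
when c do M otherwise U
when c do x = expr otherwise U
when c do x = expr otherwise when c do S
when c do x = expr otherwise when c do M
when c do x = expr otherwise when c do x = expr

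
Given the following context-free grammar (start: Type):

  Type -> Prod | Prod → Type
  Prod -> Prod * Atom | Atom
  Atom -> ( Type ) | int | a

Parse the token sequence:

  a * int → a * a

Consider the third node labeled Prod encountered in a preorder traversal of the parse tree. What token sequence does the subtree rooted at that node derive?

a * a

[Type [Prod [Prod [Atom a]] * [Atom int]] → [Type [Prod [Prod [Atom a]] * [Atom a]]]]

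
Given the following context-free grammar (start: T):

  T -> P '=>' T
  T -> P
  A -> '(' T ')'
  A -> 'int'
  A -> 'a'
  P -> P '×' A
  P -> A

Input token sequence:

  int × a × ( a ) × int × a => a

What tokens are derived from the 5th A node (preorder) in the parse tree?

int

[T [P [P [P [P [P [A int]] × [A a]] × [A ( [T [P [A a]]] )]] × [A int]] × [A a]] => [T [P [A a]]]]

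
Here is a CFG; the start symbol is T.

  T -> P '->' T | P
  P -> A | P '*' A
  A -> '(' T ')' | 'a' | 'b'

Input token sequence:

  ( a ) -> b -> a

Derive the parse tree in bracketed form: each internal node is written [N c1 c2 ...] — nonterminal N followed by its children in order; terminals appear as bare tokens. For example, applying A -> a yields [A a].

T
P -> T
A -> T
( T ) -> T
( P ) -> T
( A ) -> T
( a ) -> T
( a ) -> P -> T
( a ) -> A -> T
( a ) -> b -> T
( a ) -> b -> P
( a ) -> b -> A
( a ) -> b -> a

[T [P [A ( [T [P [A a]]] )]] -> [T [P [A b]] -> [T [P [A a]]]]]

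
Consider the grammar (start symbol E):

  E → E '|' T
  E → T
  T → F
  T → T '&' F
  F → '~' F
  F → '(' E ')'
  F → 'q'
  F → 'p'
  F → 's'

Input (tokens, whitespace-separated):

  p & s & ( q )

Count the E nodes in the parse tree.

2

[E [T [T [T [F p]] & [F s]] & [F ( [E [T [F q]]] )]]]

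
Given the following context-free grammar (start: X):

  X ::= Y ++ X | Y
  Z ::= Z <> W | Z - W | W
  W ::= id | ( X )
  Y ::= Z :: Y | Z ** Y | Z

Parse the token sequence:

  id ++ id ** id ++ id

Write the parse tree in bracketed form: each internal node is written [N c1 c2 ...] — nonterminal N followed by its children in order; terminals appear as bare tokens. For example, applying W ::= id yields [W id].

X
Y ++ X
Z ++ X
W ++ X
id ++ X
id ++ Y ++ X
id ++ Z ** Y ++ X
id ++ W ** Y ++ X
id ++ id ** Y ++ X
id ++ id ** Z ++ X
id ++ id ** W ++ X
id ++ id ** id ++ X
id ++ id ** id ++ Y
id ++ id ** id ++ Z
id ++ id ** id ++ W
id ++ id ** id ++ id

[X [Y [Z [W id]]] ++ [X [Y [Z [W id]] ** [Y [Z [W id]]]] ++ [X [Y [Z [W id]]]]]]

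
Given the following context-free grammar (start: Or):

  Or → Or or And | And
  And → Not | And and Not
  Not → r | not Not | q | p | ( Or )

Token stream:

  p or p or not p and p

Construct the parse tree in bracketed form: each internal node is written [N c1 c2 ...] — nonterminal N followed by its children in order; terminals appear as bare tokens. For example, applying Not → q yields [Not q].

Or
Or or And
Or or And or And
And or And or And
Not or And or And
p or And or And
p or Not or And
p or p or And
p or p or And and Not
p or p or Not and Not
p or p or not Not and Not
p or p or not p and Not
p or p or not p and p

[Or [Or [Or [And [Not p]]] or [And [Not p]]] or [And [And [Not not [Not p]]] and [Not p]]]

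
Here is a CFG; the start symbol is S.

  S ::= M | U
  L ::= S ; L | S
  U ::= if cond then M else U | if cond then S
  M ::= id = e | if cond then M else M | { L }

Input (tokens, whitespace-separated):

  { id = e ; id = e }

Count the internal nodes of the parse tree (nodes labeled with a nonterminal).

8

[S [M { [L [S [M id = e]] ; [L [S [M id = e]]]] }]]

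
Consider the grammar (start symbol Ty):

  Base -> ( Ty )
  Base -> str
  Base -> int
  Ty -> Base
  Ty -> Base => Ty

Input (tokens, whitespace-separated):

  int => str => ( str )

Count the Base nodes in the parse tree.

4

[Ty [Base int] => [Ty [Base str] => [Ty [Base ( [Ty [Base str]] )]]]]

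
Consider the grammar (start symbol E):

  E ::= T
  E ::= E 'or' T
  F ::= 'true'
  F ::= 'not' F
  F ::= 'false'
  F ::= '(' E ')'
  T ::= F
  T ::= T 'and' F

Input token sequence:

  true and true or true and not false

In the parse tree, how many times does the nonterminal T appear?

4

[E [E [T [T [F true]] and [F true]]] or [T [T [F true]] and [F not [F false]]]]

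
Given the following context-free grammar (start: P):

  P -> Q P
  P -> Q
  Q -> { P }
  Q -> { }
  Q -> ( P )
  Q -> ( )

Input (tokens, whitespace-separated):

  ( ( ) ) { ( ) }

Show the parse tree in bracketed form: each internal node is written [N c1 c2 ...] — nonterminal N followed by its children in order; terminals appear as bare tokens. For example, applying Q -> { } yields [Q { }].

P
Q P
( P ) P
( Q ) P
( ( ) ) P
( ( ) ) Q
( ( ) ) { P }
( ( ) ) { Q }
( ( ) ) { ( ) }

[P [Q ( [P [Q ( )]] )] [P [Q { [P [Q ( )]] }]]]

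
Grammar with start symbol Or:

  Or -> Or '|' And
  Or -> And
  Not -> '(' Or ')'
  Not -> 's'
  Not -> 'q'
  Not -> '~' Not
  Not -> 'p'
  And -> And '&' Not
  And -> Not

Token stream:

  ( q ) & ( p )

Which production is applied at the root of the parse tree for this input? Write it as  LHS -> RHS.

Or -> And

[Or [And [And [Not ( [Or [And [Not q]]] )]] & [Not ( [Or [And [Not p]]] )]]]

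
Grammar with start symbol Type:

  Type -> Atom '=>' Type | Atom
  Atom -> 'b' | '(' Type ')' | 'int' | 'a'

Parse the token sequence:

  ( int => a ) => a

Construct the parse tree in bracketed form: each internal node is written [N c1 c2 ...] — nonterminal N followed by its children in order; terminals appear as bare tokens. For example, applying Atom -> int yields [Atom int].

[Type [Atom ( [Type [Atom int] => [Type [Atom a]]] )] => [Type [Atom a]]]

Type
Atom => Type
( Type ) => Type
( Atom => Type ) => Type
( int => Type ) => Type
( int => Atom ) => Type
( int => a ) => Type
( int => a ) => Atom
( int => a ) => a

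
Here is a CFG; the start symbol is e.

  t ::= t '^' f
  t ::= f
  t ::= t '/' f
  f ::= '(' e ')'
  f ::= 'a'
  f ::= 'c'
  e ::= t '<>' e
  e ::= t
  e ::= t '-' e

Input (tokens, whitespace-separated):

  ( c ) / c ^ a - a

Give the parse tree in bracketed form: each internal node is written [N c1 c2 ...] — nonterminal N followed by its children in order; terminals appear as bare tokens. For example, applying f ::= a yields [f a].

e
t - e
t ^ f - e
t / f ^ f - e
f / f ^ f - e
( e ) / f ^ f - e
( t ) / f ^ f - e
( f ) / f ^ f - e
( c ) / f ^ f - e
( c ) / c ^ f - e
( c ) / c ^ a - e
( c ) / c ^ a - t
( c ) / c ^ a - f
( c ) / c ^ a - a

[e [t [t [t [f ( [e [t [f c]]] )]] / [f c]] ^ [f a]] - [e [t [f a]]]]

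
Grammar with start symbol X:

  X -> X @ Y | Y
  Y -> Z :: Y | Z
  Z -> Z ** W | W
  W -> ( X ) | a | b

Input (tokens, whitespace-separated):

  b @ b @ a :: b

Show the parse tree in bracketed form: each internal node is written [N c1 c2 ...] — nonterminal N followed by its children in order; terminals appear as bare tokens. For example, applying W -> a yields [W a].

[X [X [X [Y [Z [W b]]]] @ [Y [Z [W b]]]] @ [Y [Z [W a]] :: [Y [Z [W b]]]]]

X
X @ Y
X @ Y @ Y
Y @ Y @ Y
Z @ Y @ Y
W @ Y @ Y
b @ Y @ Y
b @ Z @ Y
b @ W @ Y
b @ b @ Y
b @ b @ Z :: Y
b @ b @ W :: Y
b @ b @ a :: Y
b @ b @ a :: Z
b @ b @ a :: W
b @ b @ a :: b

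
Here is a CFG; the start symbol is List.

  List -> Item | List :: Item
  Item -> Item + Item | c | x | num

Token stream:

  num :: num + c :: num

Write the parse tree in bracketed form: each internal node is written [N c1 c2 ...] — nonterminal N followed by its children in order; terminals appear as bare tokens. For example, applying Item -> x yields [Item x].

[List [List [List [Item num]] :: [Item [Item num] + [Item c]]] :: [Item num]]

List
List :: Item
List :: Item :: Item
Item :: Item :: Item
num :: Item :: Item
num :: Item + Item :: Item
num :: num + Item :: Item
num :: num + c :: Item
num :: num + c :: num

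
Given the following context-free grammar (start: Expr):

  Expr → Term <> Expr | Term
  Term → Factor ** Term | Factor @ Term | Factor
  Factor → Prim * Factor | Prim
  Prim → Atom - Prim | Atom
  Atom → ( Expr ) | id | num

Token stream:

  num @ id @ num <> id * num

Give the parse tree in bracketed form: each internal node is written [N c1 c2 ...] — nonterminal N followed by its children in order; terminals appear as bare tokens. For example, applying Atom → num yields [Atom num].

Expr
Term <> Expr
Factor @ Term <> Expr
Prim @ Term <> Expr
Atom @ Term <> Expr
num @ Term <> Expr
num @ Factor @ Term <> Expr
num @ Prim @ Term <> Expr
num @ Atom @ Term <> Expr
num @ id @ Term <> Expr
num @ id @ Factor <> Expr
num @ id @ Prim <> Expr
num @ id @ Atom <> Expr
num @ id @ num <> Expr
num @ id @ num <> Term
num @ id @ num <> Factor
num @ id @ num <> Prim * Factor
num @ id @ num <> Atom * Factor
num @ id @ num <> id * Factor
num @ id @ num <> id * Prim
num @ id @ num <> id * Atom
num @ id @ num <> id * num

[Expr [Term [Factor [Prim [Atom num]]] @ [Term [Factor [Prim [Atom id]]] @ [Term [Factor [Prim [Atom num]]]]]] <> [Expr [Term [Factor [Prim [Atom id]] * [Factor [Prim [Atom num]]]]]]]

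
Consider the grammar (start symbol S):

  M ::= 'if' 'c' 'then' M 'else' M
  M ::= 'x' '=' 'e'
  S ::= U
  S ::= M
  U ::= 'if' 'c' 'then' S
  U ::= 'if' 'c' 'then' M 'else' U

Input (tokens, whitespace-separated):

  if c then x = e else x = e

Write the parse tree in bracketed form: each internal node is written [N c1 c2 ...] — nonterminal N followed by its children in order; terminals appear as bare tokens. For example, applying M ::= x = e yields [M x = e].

S
M
if c then M else M
if c then x = e else M
if c then x = e else x = e

[S [M if c then [M x = e] else [M x = e]]]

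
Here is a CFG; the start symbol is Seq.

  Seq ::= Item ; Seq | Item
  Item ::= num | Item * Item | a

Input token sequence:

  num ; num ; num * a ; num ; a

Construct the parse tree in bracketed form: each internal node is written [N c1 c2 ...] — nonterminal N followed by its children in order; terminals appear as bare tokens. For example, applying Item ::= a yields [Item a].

[Seq [Item num] ; [Seq [Item num] ; [Seq [Item [Item num] * [Item a]] ; [Seq [Item num] ; [Seq [Item a]]]]]]

Seq
Item ; Seq
num ; Seq
num ; Item ; Seq
num ; num ; Seq
num ; num ; Item ; Seq
num ; num ; Item * Item ; Seq
num ; num ; num * Item ; Seq
num ; num ; num * a ; Seq
num ; num ; num * a ; Item ; Seq
num ; num ; num * a ; num ; Seq
num ; num ; num * a ; num ; Item
num ; num ; num * a ; num ; a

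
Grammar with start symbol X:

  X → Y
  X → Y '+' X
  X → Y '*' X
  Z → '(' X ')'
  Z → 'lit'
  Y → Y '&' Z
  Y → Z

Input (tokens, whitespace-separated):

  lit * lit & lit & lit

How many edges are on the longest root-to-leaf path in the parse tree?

6

[X [Y [Z lit]] * [X [Y [Y [Y [Z lit]] & [Z lit]] & [Z lit]]]]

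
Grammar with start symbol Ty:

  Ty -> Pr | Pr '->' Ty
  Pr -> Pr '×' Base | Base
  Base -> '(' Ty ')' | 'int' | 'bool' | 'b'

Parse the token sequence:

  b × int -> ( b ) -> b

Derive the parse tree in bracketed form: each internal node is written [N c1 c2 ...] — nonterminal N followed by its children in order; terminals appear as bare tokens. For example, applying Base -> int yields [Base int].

Ty
Pr -> Ty
Pr × Base -> Ty
Base × Base -> Ty
b × Base -> Ty
b × int -> Ty
b × int -> Pr -> Ty
b × int -> Base -> Ty
b × int -> ( Ty ) -> Ty
b × int -> ( Pr ) -> Ty
b × int -> ( Base ) -> Ty
b × int -> ( b ) -> Ty
b × int -> ( b ) -> Pr
b × int -> ( b ) -> Base
b × int -> ( b ) -> b

[Ty [Pr [Pr [Base b]] × [Base int]] -> [Ty [Pr [Base ( [Ty [Pr [Base b]]] )]] -> [Ty [Pr [Base b]]]]]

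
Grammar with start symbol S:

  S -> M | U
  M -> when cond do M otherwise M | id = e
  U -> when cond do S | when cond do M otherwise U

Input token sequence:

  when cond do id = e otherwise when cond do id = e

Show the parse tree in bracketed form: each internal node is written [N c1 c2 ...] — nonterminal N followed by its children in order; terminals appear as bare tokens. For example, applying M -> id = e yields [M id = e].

[S [U when cond do [M id = e] otherwise [U when cond do [S [M id = e]]]]]

S
U
when cond do M otherwise U
when cond do id = e otherwise U
when cond do id = e otherwise when cond do S
when cond do id = e otherwise when cond do M
when cond do id = e otherwise when cond do id = e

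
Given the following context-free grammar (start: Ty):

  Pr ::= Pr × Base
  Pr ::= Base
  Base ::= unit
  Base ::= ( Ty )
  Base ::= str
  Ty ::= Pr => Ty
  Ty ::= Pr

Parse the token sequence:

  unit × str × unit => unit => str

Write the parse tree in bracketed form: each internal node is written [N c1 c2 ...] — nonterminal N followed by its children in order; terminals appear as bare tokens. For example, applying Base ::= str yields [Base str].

Ty
Pr => Ty
Pr × Base => Ty
Pr × Base × Base => Ty
Base × Base × Base => Ty
unit × Base × Base => Ty
unit × str × Base => Ty
unit × str × unit => Ty
unit × str × unit => Pr => Ty
unit × str × unit => Base => Ty
unit × str × unit => unit => Ty
unit × str × unit => unit => Pr
unit × str × unit => unit => Base
unit × str × unit => unit => str

[Ty [Pr [Pr [Pr [Base unit]] × [Base str]] × [Base unit]] => [Ty [Pr [Base unit]] => [Ty [Pr [Base str]]]]]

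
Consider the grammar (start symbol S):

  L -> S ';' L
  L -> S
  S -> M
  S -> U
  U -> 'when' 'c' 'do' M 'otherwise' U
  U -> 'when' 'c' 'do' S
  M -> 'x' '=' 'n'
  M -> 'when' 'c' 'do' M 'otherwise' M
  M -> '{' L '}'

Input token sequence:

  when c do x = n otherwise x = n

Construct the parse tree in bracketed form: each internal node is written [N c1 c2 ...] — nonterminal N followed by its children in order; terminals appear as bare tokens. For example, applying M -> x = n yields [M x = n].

[S [M when c do [M x = n] otherwise [M x = n]]]

S
M
when c do M otherwise M
when c do x = n otherwise M
when c do x = n otherwise x = n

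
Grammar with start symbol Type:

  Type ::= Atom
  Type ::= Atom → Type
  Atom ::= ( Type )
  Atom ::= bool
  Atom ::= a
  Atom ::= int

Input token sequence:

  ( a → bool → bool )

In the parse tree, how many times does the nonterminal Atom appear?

[Type [Atom ( [Type [Atom a] → [Type [Atom bool] → [Type [Atom bool]]]] )]]

4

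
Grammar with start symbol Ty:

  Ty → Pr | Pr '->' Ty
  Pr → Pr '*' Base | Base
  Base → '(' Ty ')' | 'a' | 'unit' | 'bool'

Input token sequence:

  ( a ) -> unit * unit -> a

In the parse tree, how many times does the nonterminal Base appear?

5

[Ty [Pr [Base ( [Ty [Pr [Base a]]] )]] -> [Ty [Pr [Pr [Base unit]] * [Base unit]] -> [Ty [Pr [Base a]]]]]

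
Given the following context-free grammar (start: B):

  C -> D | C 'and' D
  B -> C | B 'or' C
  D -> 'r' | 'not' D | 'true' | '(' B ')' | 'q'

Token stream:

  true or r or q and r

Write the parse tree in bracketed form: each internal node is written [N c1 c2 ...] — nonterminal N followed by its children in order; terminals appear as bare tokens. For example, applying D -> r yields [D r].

B
B or C
B or C or C
C or C or C
D or C or C
true or C or C
true or D or C
true or r or C
true or r or C and D
true or r or D and D
true or r or q and D
true or r or q and r

[B [B [B [C [D true]]] or [C [D r]]] or [C [C [D q]] and [D r]]]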